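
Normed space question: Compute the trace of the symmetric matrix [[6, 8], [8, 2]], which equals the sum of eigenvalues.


For a self-adjoint (symmetric) matrix, the eigenvalues are real.
The sum of eigenvalues equals the trace of the matrix.
trace = 6 + 2 = 8

8


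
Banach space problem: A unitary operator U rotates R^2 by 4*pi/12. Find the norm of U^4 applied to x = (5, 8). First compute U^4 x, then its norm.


U is a rotation by theta = 4*pi/12
U^4 = rotation by 4*theta = 16*pi/12
cos(16*pi/12) = -0.5000, sin(16*pi/12) = -0.8660
U^4 x = (-0.5000 * 5 - -0.8660 * 8, -0.8660 * 5 + -0.5000 * 8)
= (4.4282, -8.3301)
||U^4 x|| = sqrt(4.4282^2 + (-8.3301)^2) = sqrt(89.0000) = 9.4340

9.4340


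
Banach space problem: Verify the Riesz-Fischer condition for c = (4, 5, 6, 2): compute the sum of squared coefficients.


sum |c_n|^2 = 4^2 + 5^2 + 6^2 + 2^2
= 16 + 25 + 36 + 4
= 81

81


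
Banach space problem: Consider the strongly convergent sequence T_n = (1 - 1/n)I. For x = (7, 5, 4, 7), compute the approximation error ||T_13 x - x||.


T_13 x - x = (1 - 1/13)x - x = -x/13
||x|| = sqrt(139) = 11.7898
||T_13 x - x|| = ||x||/13 = 11.7898/13 = 0.9069

0.9069


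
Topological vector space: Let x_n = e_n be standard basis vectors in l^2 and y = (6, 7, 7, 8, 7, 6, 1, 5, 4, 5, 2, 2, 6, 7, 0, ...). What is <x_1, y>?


x_1 = e_1 is the standard basis vector with 1 in position 1.
<x_1, y> = y_1 = 6
As n -> infinity, <x_n, y> -> 0, confirming weak convergence of (x_n) to 0.

6


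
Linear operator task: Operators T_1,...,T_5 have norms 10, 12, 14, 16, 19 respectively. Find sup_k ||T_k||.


By the Uniform Boundedness Principle, the supremum of norms is finite.
sup_k ||T_k|| = max(10, 12, 14, 16, 19) = 19

19


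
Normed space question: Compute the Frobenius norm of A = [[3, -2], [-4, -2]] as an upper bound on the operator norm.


||A||_F^2 = sum a_ij^2
= 3^2 + (-2)^2 + (-4)^2 + (-2)^2
= 9 + 4 + 16 + 4 = 33
||A||_F = sqrt(33) = 5.7446

5.7446


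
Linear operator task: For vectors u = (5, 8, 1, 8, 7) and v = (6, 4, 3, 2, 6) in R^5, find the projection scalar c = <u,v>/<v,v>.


Computing <u,v> = 5*6 + 8*4 + 1*3 + 8*2 + 7*6 = 123
Computing <v,v> = 6^2 + 4^2 + 3^2 + 2^2 + 6^2 = 101
Projection coefficient = 123/101 = 1.2178

1.2178


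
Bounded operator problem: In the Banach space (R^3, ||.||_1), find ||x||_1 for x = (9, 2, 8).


The l^1 norm equals the sum of absolute values of all components.
||x||_1 = 9 + 2 + 8
= 19

19.0000


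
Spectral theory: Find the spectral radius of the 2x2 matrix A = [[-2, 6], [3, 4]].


For a 2x2 matrix, eigenvalues satisfy lambda^2 - (trace)*lambda + det = 0
trace = -2 + 4 = 2
det = -2*4 - 6*3 = -26
discriminant = 2^2 - 4*(-26) = 108
spectral radius = max |eigenvalue| = 6.1962

6.1962


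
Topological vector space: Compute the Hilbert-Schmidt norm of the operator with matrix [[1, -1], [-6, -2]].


The Hilbert-Schmidt norm is sqrt(sum of squares of all entries).
Sum of squares = 1^2 + (-1)^2 + (-6)^2 + (-2)^2
= 1 + 1 + 36 + 4 = 42
||T||_HS = sqrt(42) = 6.4807

6.4807


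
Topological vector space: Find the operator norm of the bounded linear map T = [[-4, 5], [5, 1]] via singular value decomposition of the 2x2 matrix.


A^T A = [[41, -15], [-15, 26]]
trace(A^T A) = 67, det(A^T A) = 841
discriminant = 67^2 - 4*841 = 1125
Largest eigenvalue of A^T A = (trace + sqrt(disc))/2 = 50.2705
||T|| = sqrt(50.2705) = 7.0902

7.0902


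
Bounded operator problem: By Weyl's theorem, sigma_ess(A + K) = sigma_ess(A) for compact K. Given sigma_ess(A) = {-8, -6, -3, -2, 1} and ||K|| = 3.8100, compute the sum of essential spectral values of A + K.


By Weyl's theorem, the essential spectrum is invariant under compact perturbations.
sigma_ess(A + K) = sigma_ess(A) = {-8, -6, -3, -2, 1}
Sum = -8 + -6 + -3 + -2 + 1 = -18

-18


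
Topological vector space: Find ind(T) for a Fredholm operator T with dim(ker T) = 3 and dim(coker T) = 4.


The Fredholm index is defined as ind(T) = dim(ker T) - dim(coker T)
= 3 - 4
= -1

-1


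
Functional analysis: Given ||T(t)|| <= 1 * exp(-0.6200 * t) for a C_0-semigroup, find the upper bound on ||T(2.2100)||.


||T(2.2100)|| <= 1 * exp(-0.6200 * 2.2100)
= 1 * exp(-1.3702)
= 1 * 0.2541
= 0.2541

0.2541


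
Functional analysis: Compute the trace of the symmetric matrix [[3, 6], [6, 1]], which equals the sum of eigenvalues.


For a self-adjoint (symmetric) matrix, the eigenvalues are real.
The sum of eigenvalues equals the trace of the matrix.
trace = 3 + 1 = 4

4


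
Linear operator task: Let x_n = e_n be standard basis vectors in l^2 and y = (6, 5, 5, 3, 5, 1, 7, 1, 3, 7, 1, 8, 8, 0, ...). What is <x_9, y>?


x_9 = e_9 is the standard basis vector with 1 in position 9.
<x_9, y> = y_9 = 3
As n -> infinity, <x_n, y> -> 0, confirming weak convergence of (x_n) to 0.

3


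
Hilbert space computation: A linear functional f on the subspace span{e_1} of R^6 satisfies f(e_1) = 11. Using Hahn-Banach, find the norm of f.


The norm of f is given by ||f|| = sup_{||x||=1} |f(x)|.
On span{e_1}, ||e_1|| = 1, so ||f|| = |f(e_1)| / ||e_1||
= |11| / 1 = 11.0000

11.0000


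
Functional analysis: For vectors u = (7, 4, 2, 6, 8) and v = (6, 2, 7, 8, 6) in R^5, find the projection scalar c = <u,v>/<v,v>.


Computing <u,v> = 7*6 + 4*2 + 2*7 + 6*8 + 8*6 = 160
Computing <v,v> = 6^2 + 2^2 + 7^2 + 8^2 + 6^2 = 189
Projection coefficient = 160/189 = 0.8466

0.8466


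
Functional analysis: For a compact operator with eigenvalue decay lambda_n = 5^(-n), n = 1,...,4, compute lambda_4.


The eigenvalue formula gives lambda_4 = 1/5^4
= 1/625
= 0.0016

0.0016


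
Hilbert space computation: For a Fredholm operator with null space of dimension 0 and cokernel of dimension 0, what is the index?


The Fredholm index is defined as ind(T) = dim(ker T) - dim(coker T)
= 0 - 0
= 0

0


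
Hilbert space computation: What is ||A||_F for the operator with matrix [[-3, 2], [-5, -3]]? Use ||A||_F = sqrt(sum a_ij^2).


||A||_F^2 = sum a_ij^2
= (-3)^2 + 2^2 + (-5)^2 + (-3)^2
= 9 + 4 + 25 + 9 = 47
||A||_F = sqrt(47) = 6.8557

6.8557


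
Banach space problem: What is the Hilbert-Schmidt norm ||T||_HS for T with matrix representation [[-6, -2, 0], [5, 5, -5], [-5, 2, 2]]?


The Hilbert-Schmidt norm is sqrt(sum of squares of all entries).
Sum of squares = (-6)^2 + (-2)^2 + 0^2 + 5^2 + 5^2 + (-5)^2 + (-5)^2 + 2^2 + 2^2
= 36 + 4 + 0 + 25 + 25 + 25 + 25 + 4 + 4 = 148
||T||_HS = sqrt(148) = 12.1655

12.1655


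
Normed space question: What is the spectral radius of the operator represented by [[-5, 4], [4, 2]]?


For a 2x2 matrix, eigenvalues satisfy lambda^2 - (trace)*lambda + det = 0
trace = -5 + 2 = -3
det = -5*2 - 4*4 = -26
discriminant = (-3)^2 - 4*(-26) = 113
spectral radius = max |eigenvalue| = 6.8151

6.8151


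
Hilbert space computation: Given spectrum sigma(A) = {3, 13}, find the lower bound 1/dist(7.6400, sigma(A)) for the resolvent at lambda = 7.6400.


dist(7.6400, {3, 13}) = min(|7.6400 - 3|, |7.6400 - 13|)
= min(4.6400, 5.3600) = 4.6400
Resolvent bound = 1/4.6400 = 0.2155

0.2155


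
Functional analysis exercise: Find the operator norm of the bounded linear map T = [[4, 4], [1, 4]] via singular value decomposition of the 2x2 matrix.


A^T A = [[17, 20], [20, 32]]
trace(A^T A) = 49, det(A^T A) = 144
discriminant = 49^2 - 4*144 = 1825
Largest eigenvalue of A^T A = (trace + sqrt(disc))/2 = 45.8600
||T|| = sqrt(45.8600) = 6.7720

6.7720


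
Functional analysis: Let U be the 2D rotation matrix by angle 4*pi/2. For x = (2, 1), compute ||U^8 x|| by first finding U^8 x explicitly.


U is a rotation by theta = 4*pi/2
U^8 = rotation by 8*theta = 32*pi/2 = 0*pi/2 (mod 2*pi)
cos(0*pi/2) = 1.0000, sin(0*pi/2) = 0.0000
U^8 x = (1.0000 * 2 - 0.0000 * 1, 0.0000 * 2 + 1.0000 * 1)
= (2.0000, 1.0000)
||U^8 x|| = sqrt(2.0000^2 + 1.0000^2) = sqrt(5.0000) = 2.2361

2.2361


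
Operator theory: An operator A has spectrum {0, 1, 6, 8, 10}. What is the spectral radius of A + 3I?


Spectrum of A + 3I = {3, 4, 9, 11, 13}
Spectral radius = max |lambda| over the shifted spectrum
= max(3, 4, 9, 11, 13) = 13

13


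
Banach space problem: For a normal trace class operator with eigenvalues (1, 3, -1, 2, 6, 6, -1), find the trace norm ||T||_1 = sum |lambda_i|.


For a normal operator, singular values equal |eigenvalues|.
Trace norm = sum |lambda_i| = 1 + 3 + 1 + 2 + 6 + 6 + 1
= 20

20


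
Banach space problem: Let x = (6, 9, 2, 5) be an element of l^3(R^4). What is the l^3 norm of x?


The l^3 norm = (sum |x_i|^3)^(1/3)
Sum of 3th powers = 216 + 729 + 8 + 125 = 1078
||x||_3 = (1078)^(1/3) = 10.2535

10.2535


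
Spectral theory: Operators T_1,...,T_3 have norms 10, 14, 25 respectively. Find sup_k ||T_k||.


By the Uniform Boundedness Principle, the supremum of norms is finite.
sup_k ||T_k|| = max(10, 14, 25) = 25

25


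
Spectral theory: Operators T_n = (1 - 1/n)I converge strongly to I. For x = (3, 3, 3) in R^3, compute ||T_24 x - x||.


T_24 x - x = (1 - 1/24)x - x = -x/24
||x|| = sqrt(27) = 5.1962
||T_24 x - x|| = ||x||/24 = 5.1962/24 = 0.2165

0.2165


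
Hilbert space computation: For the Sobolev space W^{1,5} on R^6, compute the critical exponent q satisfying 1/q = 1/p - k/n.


Using the Sobolev embedding formula: 1/q = 1/p - k/n
1/q = 1/5 - 1/6 = 1/30
q = 1/(1/30) = 30

30.0000


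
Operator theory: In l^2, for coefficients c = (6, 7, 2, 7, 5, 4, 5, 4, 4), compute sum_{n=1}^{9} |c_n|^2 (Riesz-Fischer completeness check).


sum |c_n|^2 = 6^2 + 7^2 + 2^2 + 7^2 + 5^2 + 4^2 + 5^2 + 4^2 + 4^2
= 36 + 49 + 4 + 49 + 25 + 16 + 25 + 16 + 16
= 236

236


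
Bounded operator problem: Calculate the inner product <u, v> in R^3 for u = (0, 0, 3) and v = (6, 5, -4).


Computing the standard inner product <u, v> = sum u_i * v_i
= 0*6 + 0*5 + 3*-4
= 0 + 0 + -12
= -12

-12


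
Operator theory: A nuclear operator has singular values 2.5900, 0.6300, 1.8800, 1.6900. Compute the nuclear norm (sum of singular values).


The nuclear norm is the sum of all singular values.
||T||_1 = 2.5900 + 0.6300 + 1.8800 + 1.6900
= 6.7900

6.7900


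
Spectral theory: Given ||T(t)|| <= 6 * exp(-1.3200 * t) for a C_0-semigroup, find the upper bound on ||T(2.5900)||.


||T(2.5900)|| <= 6 * exp(-1.3200 * 2.5900)
= 6 * exp(-3.4188)
= 6 * 0.0328
= 0.1965

0.1965


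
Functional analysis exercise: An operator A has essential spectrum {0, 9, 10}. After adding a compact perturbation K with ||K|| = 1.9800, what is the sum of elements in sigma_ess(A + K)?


By Weyl's theorem, the essential spectrum is invariant under compact perturbations.
sigma_ess(A + K) = sigma_ess(A) = {0, 9, 10}
Sum = 0 + 9 + 10 = 19

19


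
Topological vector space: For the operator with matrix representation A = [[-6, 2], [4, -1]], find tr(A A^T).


trace(A * A^T) = sum of squares of all entries
= (-6)^2 + 2^2 + 4^2 + (-1)^2
= 36 + 4 + 16 + 1
= 57

57


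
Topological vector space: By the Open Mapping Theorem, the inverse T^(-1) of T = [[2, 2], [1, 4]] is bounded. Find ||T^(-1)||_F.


det(T) = 2*4 - 2*1 = 6
T^(-1) = (1/6) * [[4, -2], [-1, 2]] = [[0.6667, -0.3333], [-0.1667, 0.3333]]
||T^(-1)||_F^2 = 0.6667^2 + (-0.3333)^2 + (-0.1667)^2 + 0.3333^2 = 0.6944
||T^(-1)||_F = sqrt(0.6944) = 0.8333

0.8333


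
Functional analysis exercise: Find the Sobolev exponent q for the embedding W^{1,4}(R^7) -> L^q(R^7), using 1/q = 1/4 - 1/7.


Using the Sobolev embedding formula: 1/q = 1/p - k/n
1/q = 1/4 - 1/7 = 3/28
q = 1/(3/28) = 28/3 = 9.3333

9.3333


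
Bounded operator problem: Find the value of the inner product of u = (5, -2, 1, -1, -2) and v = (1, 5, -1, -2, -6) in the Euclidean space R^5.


Computing the standard inner product <u, v> = sum u_i * v_i
= 5*1 + -2*5 + 1*-1 + -1*-2 + -2*-6
= 5 + -10 + -1 + 2 + 12
= 8

8


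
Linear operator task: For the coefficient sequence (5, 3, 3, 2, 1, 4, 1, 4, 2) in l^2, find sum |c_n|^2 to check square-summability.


sum |c_n|^2 = 5^2 + 3^2 + 3^2 + 2^2 + 1^2 + 4^2 + 1^2 + 4^2 + 2^2
= 25 + 9 + 9 + 4 + 1 + 16 + 1 + 16 + 4
= 85

85


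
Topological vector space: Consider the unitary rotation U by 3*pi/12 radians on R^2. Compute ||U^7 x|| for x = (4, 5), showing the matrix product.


U is a rotation by theta = 3*pi/12
U^7 = rotation by 7*theta = 21*pi/12
cos(21*pi/12) = 0.7071, sin(21*pi/12) = -0.7071
U^7 x = (0.7071 * 4 - -0.7071 * 5, -0.7071 * 4 + 0.7071 * 5)
= (6.3640, 0.7071)
||U^7 x|| = sqrt(6.3640^2 + 0.7071^2) = sqrt(41.0000) = 6.4031

6.4031


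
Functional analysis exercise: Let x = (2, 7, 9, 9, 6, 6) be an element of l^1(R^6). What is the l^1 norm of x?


The l^1 norm equals the sum of absolute values of all components.
||x||_1 = 2 + 7 + 9 + 9 + 6 + 6
= 39

39.0000


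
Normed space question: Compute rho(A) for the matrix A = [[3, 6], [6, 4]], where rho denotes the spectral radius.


For a 2x2 matrix, eigenvalues satisfy lambda^2 - (trace)*lambda + det = 0
trace = 3 + 4 = 7
det = 3*4 - 6*6 = -24
discriminant = 7^2 - 4*(-24) = 145
spectral radius = max |eigenvalue| = 9.5208

9.5208


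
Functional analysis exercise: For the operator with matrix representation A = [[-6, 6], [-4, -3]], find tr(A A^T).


trace(A * A^T) = sum of squares of all entries
= (-6)^2 + 6^2 + (-4)^2 + (-3)^2
= 36 + 36 + 16 + 9
= 97

97


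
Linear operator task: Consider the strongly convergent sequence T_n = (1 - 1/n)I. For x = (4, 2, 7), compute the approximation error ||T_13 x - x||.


T_13 x - x = (1 - 1/13)x - x = -x/13
||x|| = sqrt(69) = 8.3066
||T_13 x - x|| = ||x||/13 = 8.3066/13 = 0.6390

0.6390


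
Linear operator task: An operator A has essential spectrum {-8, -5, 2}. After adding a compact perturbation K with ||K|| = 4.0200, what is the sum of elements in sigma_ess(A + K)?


By Weyl's theorem, the essential spectrum is invariant under compact perturbations.
sigma_ess(A + K) = sigma_ess(A) = {-8, -5, 2}
Sum = -8 + -5 + 2 = -11

-11


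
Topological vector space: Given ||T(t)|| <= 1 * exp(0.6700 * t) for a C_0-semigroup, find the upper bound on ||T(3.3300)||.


||T(3.3300)|| <= 1 * exp(0.6700 * 3.3300)
= 1 * exp(2.2311)
= 1 * 9.3101
= 9.3101

9.3101


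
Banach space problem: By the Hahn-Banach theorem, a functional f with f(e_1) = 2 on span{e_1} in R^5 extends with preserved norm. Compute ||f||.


The norm of f is given by ||f|| = sup_{||x||=1} |f(x)|.
On span{e_1}, ||e_1|| = 1, so ||f|| = |f(e_1)| / ||e_1||
= |2| / 1 = 2.0000

2.0000


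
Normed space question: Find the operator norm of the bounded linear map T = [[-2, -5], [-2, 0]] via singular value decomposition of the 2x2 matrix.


A^T A = [[8, 10], [10, 25]]
trace(A^T A) = 33, det(A^T A) = 100
discriminant = 33^2 - 4*100 = 689
Largest eigenvalue of A^T A = (trace + sqrt(disc))/2 = 29.6244
||T|| = sqrt(29.6244) = 5.4428

5.4428


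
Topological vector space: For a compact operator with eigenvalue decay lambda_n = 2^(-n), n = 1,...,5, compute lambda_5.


The eigenvalue formula gives lambda_5 = 1/2^5
= 1/32
= 0.0312

0.0312


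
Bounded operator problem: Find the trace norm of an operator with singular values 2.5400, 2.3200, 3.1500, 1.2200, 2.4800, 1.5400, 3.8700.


The nuclear norm is the sum of all singular values.
||T||_1 = 2.5400 + 2.3200 + 3.1500 + 1.2200 + 2.4800 + 1.5400 + 3.8700
= 17.1200

17.1200


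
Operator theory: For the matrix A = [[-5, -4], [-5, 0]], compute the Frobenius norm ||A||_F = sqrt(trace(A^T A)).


||A||_F^2 = sum a_ij^2
= (-5)^2 + (-4)^2 + (-5)^2 + 0^2
= 25 + 16 + 25 + 0 = 66
||A||_F = sqrt(66) = 8.1240

8.1240


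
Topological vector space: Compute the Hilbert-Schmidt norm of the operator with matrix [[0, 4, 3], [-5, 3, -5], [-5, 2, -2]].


The Hilbert-Schmidt norm is sqrt(sum of squares of all entries).
Sum of squares = 0^2 + 4^2 + 3^2 + (-5)^2 + 3^2 + (-5)^2 + (-5)^2 + 2^2 + (-2)^2
= 0 + 16 + 9 + 25 + 9 + 25 + 25 + 4 + 4 = 117
||T||_HS = sqrt(117) = 10.8167

10.8167


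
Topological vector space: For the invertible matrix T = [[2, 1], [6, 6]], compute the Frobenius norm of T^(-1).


det(T) = 2*6 - 1*6 = 6
T^(-1) = (1/6) * [[6, -1], [-6, 2]] = [[1.0000, -0.1667], [-1.0000, 0.3333]]
||T^(-1)||_F^2 = 1.0000^2 + (-0.1667)^2 + (-1.0000)^2 + 0.3333^2 = 2.1389
||T^(-1)||_F = sqrt(2.1389) = 1.4625

1.4625


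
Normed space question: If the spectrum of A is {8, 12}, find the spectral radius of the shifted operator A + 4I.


Spectrum of A + 4I = {12, 16}
Spectral radius = max |lambda| over the shifted spectrum
= max(12, 16) = 16

16


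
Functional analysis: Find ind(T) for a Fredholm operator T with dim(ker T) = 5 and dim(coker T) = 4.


The Fredholm index is defined as ind(T) = dim(ker T) - dim(coker T)
= 5 - 4
= 1

1


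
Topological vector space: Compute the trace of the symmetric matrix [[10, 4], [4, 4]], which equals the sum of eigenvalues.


For a self-adjoint (symmetric) matrix, the eigenvalues are real.
The sum of eigenvalues equals the trace of the matrix.
trace = 10 + 4 = 14

14


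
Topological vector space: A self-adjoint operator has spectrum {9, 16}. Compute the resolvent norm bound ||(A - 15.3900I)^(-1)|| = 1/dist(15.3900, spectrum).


dist(15.3900, {9, 16}) = min(|15.3900 - 9|, |15.3900 - 16|)
= min(6.3900, 0.6100) = 0.6100
Resolvent bound = 1/0.6100 = 1.6393

1.6393


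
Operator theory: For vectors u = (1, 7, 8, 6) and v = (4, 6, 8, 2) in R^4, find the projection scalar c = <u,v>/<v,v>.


Computing <u,v> = 1*4 + 7*6 + 8*8 + 6*2 = 122
Computing <v,v> = 4^2 + 6^2 + 8^2 + 2^2 = 120
Projection coefficient = 122/120 = 1.0167

1.0167


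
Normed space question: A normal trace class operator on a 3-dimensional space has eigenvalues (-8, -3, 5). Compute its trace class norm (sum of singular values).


For a normal operator, singular values equal |eigenvalues|.
Trace norm = sum |lambda_i| = 8 + 3 + 5
= 16

16


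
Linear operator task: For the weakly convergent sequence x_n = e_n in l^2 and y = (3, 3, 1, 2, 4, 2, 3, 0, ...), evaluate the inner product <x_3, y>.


x_3 = e_3 is the standard basis vector with 1 in position 3.
<x_3, y> = y_3 = 1
As n -> infinity, <x_n, y> -> 0, confirming weak convergence of (x_n) to 0.

1


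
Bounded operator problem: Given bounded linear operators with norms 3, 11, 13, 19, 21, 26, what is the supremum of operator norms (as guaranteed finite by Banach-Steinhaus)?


By the Uniform Boundedness Principle, the supremum of norms is finite.
sup_k ||T_k|| = max(3, 11, 13, 19, 21, 26) = 26

26


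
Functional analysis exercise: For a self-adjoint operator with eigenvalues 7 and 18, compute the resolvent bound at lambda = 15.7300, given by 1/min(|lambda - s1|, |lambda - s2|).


dist(15.7300, {7, 18}) = min(|15.7300 - 7|, |15.7300 - 18|)
= min(8.7300, 2.2700) = 2.2700
Resolvent bound = 1/2.2700 = 0.4405

0.4405


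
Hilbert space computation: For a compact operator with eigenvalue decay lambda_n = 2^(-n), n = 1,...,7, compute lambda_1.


The eigenvalue formula gives lambda_1 = 1/2^1
= 1/2
= 0.5000

0.5000


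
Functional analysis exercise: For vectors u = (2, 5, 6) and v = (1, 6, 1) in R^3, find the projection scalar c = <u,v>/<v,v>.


Computing <u,v> = 2*1 + 5*6 + 6*1 = 38
Computing <v,v> = 1^2 + 6^2 + 1^2 = 38
Projection coefficient = 38/38 = 1.0000

1.0000


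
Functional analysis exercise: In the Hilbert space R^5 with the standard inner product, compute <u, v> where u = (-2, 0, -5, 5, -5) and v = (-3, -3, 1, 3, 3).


Computing the standard inner product <u, v> = sum u_i * v_i
= -2*-3 + 0*-3 + -5*1 + 5*3 + -5*3
= 6 + 0 + -5 + 15 + -15
= 1

1


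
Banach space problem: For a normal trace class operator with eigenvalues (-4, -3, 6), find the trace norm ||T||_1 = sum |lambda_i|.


For a normal operator, singular values equal |eigenvalues|.
Trace norm = sum |lambda_i| = 4 + 3 + 6
= 13

13


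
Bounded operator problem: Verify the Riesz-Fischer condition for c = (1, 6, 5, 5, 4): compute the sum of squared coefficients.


sum |c_n|^2 = 1^2 + 6^2 + 5^2 + 5^2 + 4^2
= 1 + 36 + 25 + 25 + 16
= 103

103


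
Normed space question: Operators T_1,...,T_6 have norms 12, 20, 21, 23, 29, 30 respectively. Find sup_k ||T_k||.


By the Uniform Boundedness Principle, the supremum of norms is finite.
sup_k ||T_k|| = max(12, 20, 21, 23, 29, 30) = 30

30


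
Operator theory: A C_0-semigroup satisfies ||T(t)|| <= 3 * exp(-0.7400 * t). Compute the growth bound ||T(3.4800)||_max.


||T(3.4800)|| <= 3 * exp(-0.7400 * 3.4800)
= 3 * exp(-2.5752)
= 3 * 0.0761
= 0.2284

0.2284


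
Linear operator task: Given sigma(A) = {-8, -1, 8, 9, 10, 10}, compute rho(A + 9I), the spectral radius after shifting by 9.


Spectrum of A + 9I = {1, 8, 17, 18, 19, 19}
Spectral radius = max |lambda| over the shifted spectrum
= max(1, 8, 17, 18, 19, 19) = 19

19


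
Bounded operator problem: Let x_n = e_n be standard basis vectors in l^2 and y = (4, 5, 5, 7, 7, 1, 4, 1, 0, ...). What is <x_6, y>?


x_6 = e_6 is the standard basis vector with 1 in position 6.
<x_6, y> = y_6 = 1
As n -> infinity, <x_n, y> -> 0, confirming weak convergence of (x_n) to 0.

1


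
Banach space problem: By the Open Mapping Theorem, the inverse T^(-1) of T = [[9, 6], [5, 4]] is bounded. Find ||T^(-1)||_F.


det(T) = 9*4 - 6*5 = 6
T^(-1) = (1/6) * [[4, -6], [-5, 9]] = [[0.6667, -1.0000], [-0.8333, 1.5000]]
||T^(-1)||_F^2 = 0.6667^2 + (-1.0000)^2 + (-0.8333)^2 + 1.5000^2 = 4.3889
||T^(-1)||_F = sqrt(4.3889) = 2.0950

2.0950


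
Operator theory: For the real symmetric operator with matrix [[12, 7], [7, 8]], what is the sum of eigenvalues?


For a self-adjoint (symmetric) matrix, the eigenvalues are real.
The sum of eigenvalues equals the trace of the matrix.
trace = 12 + 8 = 20

20


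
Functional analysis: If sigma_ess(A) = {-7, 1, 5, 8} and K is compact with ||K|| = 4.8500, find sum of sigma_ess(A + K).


By Weyl's theorem, the essential spectrum is invariant under compact perturbations.
sigma_ess(A + K) = sigma_ess(A) = {-7, 1, 5, 8}
Sum = -7 + 1 + 5 + 8 = 7

7


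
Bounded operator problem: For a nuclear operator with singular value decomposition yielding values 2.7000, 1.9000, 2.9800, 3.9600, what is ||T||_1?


The nuclear norm is the sum of all singular values.
||T||_1 = 2.7000 + 1.9000 + 2.9800 + 3.9600
= 11.5400

11.5400


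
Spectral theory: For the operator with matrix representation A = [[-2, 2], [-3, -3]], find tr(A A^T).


trace(A * A^T) = sum of squares of all entries
= (-2)^2 + 2^2 + (-3)^2 + (-3)^2
= 4 + 4 + 9 + 9
= 26

26


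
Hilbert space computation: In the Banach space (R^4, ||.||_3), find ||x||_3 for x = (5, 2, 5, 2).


The l^3 norm = (sum |x_i|^3)^(1/3)
Sum of 3th powers = 125 + 8 + 125 + 8 = 266
||x||_3 = (266)^(1/3) = 6.4312

6.4312


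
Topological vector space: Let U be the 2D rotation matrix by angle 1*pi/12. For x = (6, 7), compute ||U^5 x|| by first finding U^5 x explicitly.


U is a rotation by theta = 1*pi/12
U^5 = rotation by 5*theta = 5*pi/12
cos(5*pi/12) = 0.2588, sin(5*pi/12) = 0.9659
U^5 x = (0.2588 * 6 - 0.9659 * 7, 0.9659 * 6 + 0.2588 * 7)
= (-5.2086, 7.6073)
||U^5 x|| = sqrt((-5.2086)^2 + 7.6073^2) = sqrt(85.0000) = 9.2195

9.2195


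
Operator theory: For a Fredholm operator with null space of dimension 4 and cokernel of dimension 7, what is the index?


The Fredholm index is defined as ind(T) = dim(ker T) - dim(coker T)
= 4 - 7
= -3

-3


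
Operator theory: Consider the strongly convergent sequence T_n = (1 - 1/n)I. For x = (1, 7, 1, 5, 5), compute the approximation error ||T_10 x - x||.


T_10 x - x = (1 - 1/10)x - x = -x/10
||x|| = sqrt(101) = 10.0499
||T_10 x - x|| = ||x||/10 = 10.0499/10 = 1.0050

1.0050


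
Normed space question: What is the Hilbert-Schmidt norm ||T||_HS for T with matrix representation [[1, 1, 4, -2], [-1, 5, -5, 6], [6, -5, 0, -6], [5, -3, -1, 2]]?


The Hilbert-Schmidt norm is sqrt(sum of squares of all entries).
Sum of squares = 1^2 + 1^2 + 4^2 + (-2)^2 + (-1)^2 + 5^2 + (-5)^2 + 6^2 + 6^2 + (-5)^2 + 0^2 + (-6)^2 + 5^2 + (-3)^2 + (-1)^2 + 2^2
= 1 + 1 + 16 + 4 + 1 + 25 + 25 + 36 + 36 + 25 + 0 + 36 + 25 + 9 + 1 + 4 = 245
||T||_HS = sqrt(245) = 15.6525

15.6525


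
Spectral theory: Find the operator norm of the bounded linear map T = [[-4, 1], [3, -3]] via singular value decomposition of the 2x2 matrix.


A^T A = [[25, -13], [-13, 10]]
trace(A^T A) = 35, det(A^T A) = 81
discriminant = 35^2 - 4*81 = 901
Largest eigenvalue of A^T A = (trace + sqrt(disc))/2 = 32.5083
||T|| = sqrt(32.5083) = 5.7016

5.7016


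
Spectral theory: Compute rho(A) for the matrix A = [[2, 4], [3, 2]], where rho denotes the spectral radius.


For a 2x2 matrix, eigenvalues satisfy lambda^2 - (trace)*lambda + det = 0
trace = 2 + 2 = 4
det = 2*2 - 4*3 = -8
discriminant = 4^2 - 4*(-8) = 48
spectral radius = max |eigenvalue| = 5.4641

5.4641


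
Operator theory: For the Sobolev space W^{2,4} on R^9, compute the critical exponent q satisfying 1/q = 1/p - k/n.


Using the Sobolev embedding formula: 1/q = 1/p - k/n
1/q = 1/4 - 2/9 = 1/36
q = 1/(1/36) = 36

36.0000


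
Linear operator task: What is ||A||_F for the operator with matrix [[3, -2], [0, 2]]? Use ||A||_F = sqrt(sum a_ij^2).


||A||_F^2 = sum a_ij^2
= 3^2 + (-2)^2 + 0^2 + 2^2
= 9 + 4 + 0 + 4 = 17
||A||_F = sqrt(17) = 4.1231

4.1231


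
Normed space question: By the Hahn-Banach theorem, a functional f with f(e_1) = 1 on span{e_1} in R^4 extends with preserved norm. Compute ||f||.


The norm of f is given by ||f|| = sup_{||x||=1} |f(x)|.
On span{e_1}, ||e_1|| = 1, so ||f|| = |f(e_1)| / ||e_1||
= |1| / 1 = 1.0000

1.0000


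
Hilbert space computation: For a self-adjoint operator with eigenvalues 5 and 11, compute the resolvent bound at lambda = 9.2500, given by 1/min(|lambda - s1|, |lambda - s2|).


dist(9.2500, {5, 11}) = min(|9.2500 - 5|, |9.2500 - 11|)
= min(4.2500, 1.7500) = 1.7500
Resolvent bound = 1/1.7500 = 0.5714

0.5714


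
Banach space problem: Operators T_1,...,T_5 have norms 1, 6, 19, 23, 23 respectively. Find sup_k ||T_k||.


By the Uniform Boundedness Principle, the supremum of norms is finite.
sup_k ||T_k|| = max(1, 6, 19, 23, 23) = 23

23


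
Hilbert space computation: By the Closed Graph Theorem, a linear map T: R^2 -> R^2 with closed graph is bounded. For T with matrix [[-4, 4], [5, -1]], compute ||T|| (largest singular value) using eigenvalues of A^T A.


A^T A = [[41, -21], [-21, 17]]
trace(A^T A) = 58, det(A^T A) = 256
discriminant = 58^2 - 4*256 = 2340
Largest eigenvalue of A^T A = (trace + sqrt(disc))/2 = 53.1868
||T|| = sqrt(53.1868) = 7.2929

7.2929


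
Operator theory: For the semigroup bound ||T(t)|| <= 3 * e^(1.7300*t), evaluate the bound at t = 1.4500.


||T(1.4500)|| <= 3 * exp(1.7300 * 1.4500)
= 3 * exp(2.5085)
= 3 * 12.2865
= 36.8595

36.8595


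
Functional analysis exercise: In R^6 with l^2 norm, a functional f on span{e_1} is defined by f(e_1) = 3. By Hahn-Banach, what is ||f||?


The norm of f is given by ||f|| = sup_{||x||=1} |f(x)|.
On span{e_1}, ||e_1|| = 1, so ||f|| = |f(e_1)| / ||e_1||
= |3| / 1 = 3.0000

3.0000


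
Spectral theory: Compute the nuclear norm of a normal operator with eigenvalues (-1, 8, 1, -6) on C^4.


For a normal operator, singular values equal |eigenvalues|.
Trace norm = sum |lambda_i| = 1 + 8 + 1 + 6
= 16

16


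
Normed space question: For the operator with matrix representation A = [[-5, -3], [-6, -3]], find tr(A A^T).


trace(A * A^T) = sum of squares of all entries
= (-5)^2 + (-3)^2 + (-6)^2 + (-3)^2
= 25 + 9 + 36 + 9
= 79

79


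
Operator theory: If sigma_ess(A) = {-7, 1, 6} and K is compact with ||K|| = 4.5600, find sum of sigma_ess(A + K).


By Weyl's theorem, the essential spectrum is invariant under compact perturbations.
sigma_ess(A + K) = sigma_ess(A) = {-7, 1, 6}
Sum = -7 + 1 + 6 = 0

0


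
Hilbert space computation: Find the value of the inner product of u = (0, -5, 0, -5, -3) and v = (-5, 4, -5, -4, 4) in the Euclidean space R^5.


Computing the standard inner product <u, v> = sum u_i * v_i
= 0*-5 + -5*4 + 0*-5 + -5*-4 + -3*4
= 0 + -20 + 0 + 20 + -12
= -12

-12


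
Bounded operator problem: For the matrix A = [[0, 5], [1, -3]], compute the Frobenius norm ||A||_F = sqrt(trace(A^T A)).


||A||_F^2 = sum a_ij^2
= 0^2 + 5^2 + 1^2 + (-3)^2
= 0 + 25 + 1 + 9 = 35
||A||_F = sqrt(35) = 5.9161

5.9161


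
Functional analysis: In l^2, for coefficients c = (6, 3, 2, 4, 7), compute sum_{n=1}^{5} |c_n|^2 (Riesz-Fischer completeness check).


sum |c_n|^2 = 6^2 + 3^2 + 2^2 + 4^2 + 7^2
= 36 + 9 + 4 + 16 + 49
= 114

114


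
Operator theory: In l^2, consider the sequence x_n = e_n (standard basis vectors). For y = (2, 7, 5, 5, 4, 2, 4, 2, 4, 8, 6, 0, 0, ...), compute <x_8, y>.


x_8 = e_8 is the standard basis vector with 1 in position 8.
<x_8, y> = y_8 = 2
As n -> infinity, <x_n, y> -> 0, confirming weak convergence of (x_n) to 0.

2


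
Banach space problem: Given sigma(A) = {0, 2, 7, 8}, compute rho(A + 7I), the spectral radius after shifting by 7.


Spectrum of A + 7I = {7, 9, 14, 15}
Spectral radius = max |lambda| over the shifted spectrum
= max(7, 9, 14, 15) = 15

15


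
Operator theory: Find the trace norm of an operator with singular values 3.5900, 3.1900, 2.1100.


The nuclear norm is the sum of all singular values.
||T||_1 = 3.5900 + 3.1900 + 2.1100
= 8.8900

8.8900


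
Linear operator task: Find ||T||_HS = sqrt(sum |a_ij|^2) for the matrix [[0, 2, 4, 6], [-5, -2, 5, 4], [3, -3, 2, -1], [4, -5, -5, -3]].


The Hilbert-Schmidt norm is sqrt(sum of squares of all entries).
Sum of squares = 0^2 + 2^2 + 4^2 + 6^2 + (-5)^2 + (-2)^2 + 5^2 + 4^2 + 3^2 + (-3)^2 + 2^2 + (-1)^2 + 4^2 + (-5)^2 + (-5)^2 + (-3)^2
= 0 + 4 + 16 + 36 + 25 + 4 + 25 + 16 + 9 + 9 + 4 + 1 + 16 + 25 + 25 + 9 = 224
||T||_HS = sqrt(224) = 14.9666

14.9666


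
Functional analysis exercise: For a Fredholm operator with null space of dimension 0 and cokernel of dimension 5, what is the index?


The Fredholm index is defined as ind(T) = dim(ker T) - dim(coker T)
= 0 - 5
= -5

-5


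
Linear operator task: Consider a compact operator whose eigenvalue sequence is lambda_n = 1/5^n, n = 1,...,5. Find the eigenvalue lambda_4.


The eigenvalue formula gives lambda_4 = 1/5^4
= 1/625
= 0.0016

0.0016


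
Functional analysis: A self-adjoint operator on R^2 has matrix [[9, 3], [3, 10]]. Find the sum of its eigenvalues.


For a self-adjoint (symmetric) matrix, the eigenvalues are real.
The sum of eigenvalues equals the trace of the matrix.
trace = 9 + 10 = 19

19


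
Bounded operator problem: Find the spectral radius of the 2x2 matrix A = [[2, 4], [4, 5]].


For a 2x2 matrix, eigenvalues satisfy lambda^2 - (trace)*lambda + det = 0
trace = 2 + 5 = 7
det = 2*5 - 4*4 = -6
discriminant = 7^2 - 4*(-6) = 73
spectral radius = max |eigenvalue| = 7.7720

7.7720


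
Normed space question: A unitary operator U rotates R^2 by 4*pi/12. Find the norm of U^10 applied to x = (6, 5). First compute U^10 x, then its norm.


U is a rotation by theta = 4*pi/12
U^10 = rotation by 10*theta = 40*pi/12 = 16*pi/12 (mod 2*pi)
cos(16*pi/12) = -0.5000, sin(16*pi/12) = -0.8660
U^10 x = (-0.5000 * 6 - -0.8660 * 5, -0.8660 * 6 + -0.5000 * 5)
= (1.3301, -7.6962)
||U^10 x|| = sqrt(1.3301^2 + (-7.6962)^2) = sqrt(61.0000) = 7.8102

7.8102


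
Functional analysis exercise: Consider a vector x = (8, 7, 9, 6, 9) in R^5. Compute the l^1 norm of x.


The l^1 norm equals the sum of absolute values of all components.
||x||_1 = 8 + 7 + 9 + 6 + 9
= 39

39.0000


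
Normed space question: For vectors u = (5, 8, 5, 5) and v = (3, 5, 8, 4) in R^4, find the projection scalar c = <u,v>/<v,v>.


Computing <u,v> = 5*3 + 8*5 + 5*8 + 5*4 = 115
Computing <v,v> = 3^2 + 5^2 + 8^2 + 4^2 = 114
Projection coefficient = 115/114 = 1.0088

1.0088


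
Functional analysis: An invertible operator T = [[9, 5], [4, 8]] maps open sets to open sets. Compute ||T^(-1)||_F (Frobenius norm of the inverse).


det(T) = 9*8 - 5*4 = 52
T^(-1) = (1/52) * [[8, -5], [-4, 9]] = [[0.1538, -0.0962], [-0.0769, 0.1731]]
||T^(-1)||_F^2 = 0.1538^2 + (-0.0962)^2 + (-0.0769)^2 + 0.1731^2 = 0.0688
||T^(-1)||_F = sqrt(0.0688) = 0.2623

0.2623


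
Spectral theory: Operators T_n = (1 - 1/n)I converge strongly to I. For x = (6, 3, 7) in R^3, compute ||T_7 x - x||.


T_7 x - x = (1 - 1/7)x - x = -x/7
||x|| = sqrt(94) = 9.6954
||T_7 x - x|| = ||x||/7 = 9.6954/7 = 1.3851

1.3851


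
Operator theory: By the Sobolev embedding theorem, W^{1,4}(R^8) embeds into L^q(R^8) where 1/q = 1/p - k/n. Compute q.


Using the Sobolev embedding formula: 1/q = 1/p - k/n
1/q = 1/4 - 1/8 = 1/8
q = 1/(1/8) = 8

8.0000


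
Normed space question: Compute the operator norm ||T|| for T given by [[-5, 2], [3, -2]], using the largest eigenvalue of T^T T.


A^T A = [[34, -16], [-16, 8]]
trace(A^T A) = 42, det(A^T A) = 16
discriminant = 42^2 - 4*16 = 1700
Largest eigenvalue of A^T A = (trace + sqrt(disc))/2 = 41.6155
||T|| = sqrt(41.6155) = 6.4510

6.4510


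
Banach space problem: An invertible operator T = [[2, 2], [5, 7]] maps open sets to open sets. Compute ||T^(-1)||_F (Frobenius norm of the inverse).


det(T) = 2*7 - 2*5 = 4
T^(-1) = (1/4) * [[7, -2], [-5, 2]] = [[1.7500, -0.5000], [-1.2500, 0.5000]]
||T^(-1)||_F^2 = 1.7500^2 + (-0.5000)^2 + (-1.2500)^2 + 0.5000^2 = 5.1250
||T^(-1)||_F = sqrt(5.1250) = 2.2638

2.2638


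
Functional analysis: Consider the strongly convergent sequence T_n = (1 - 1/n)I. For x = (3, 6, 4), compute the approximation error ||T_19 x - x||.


T_19 x - x = (1 - 1/19)x - x = -x/19
||x|| = sqrt(61) = 7.8102
||T_19 x - x|| = ||x||/19 = 7.8102/19 = 0.4111

0.4111


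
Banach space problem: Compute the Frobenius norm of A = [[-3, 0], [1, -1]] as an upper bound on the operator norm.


||A||_F^2 = sum a_ij^2
= (-3)^2 + 0^2 + 1^2 + (-1)^2
= 9 + 0 + 1 + 1 = 11
||A||_F = sqrt(11) = 3.3166

3.3166


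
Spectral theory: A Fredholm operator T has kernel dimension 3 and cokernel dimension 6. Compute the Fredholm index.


The Fredholm index is defined as ind(T) = dim(ker T) - dim(coker T)
= 3 - 6
= -3

-3


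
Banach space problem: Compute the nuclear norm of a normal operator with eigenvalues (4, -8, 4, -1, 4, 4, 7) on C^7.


For a normal operator, singular values equal |eigenvalues|.
Trace norm = sum |lambda_i| = 4 + 8 + 4 + 1 + 4 + 4 + 7
= 32

32


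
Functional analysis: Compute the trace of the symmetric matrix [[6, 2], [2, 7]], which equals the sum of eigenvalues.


For a self-adjoint (symmetric) matrix, the eigenvalues are real.
The sum of eigenvalues equals the trace of the matrix.
trace = 6 + 7 = 13

13


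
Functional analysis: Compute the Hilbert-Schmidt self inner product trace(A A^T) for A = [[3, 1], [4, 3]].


trace(A * A^T) = sum of squares of all entries
= 3^2 + 1^2 + 4^2 + 3^2
= 9 + 1 + 16 + 9
= 35

35


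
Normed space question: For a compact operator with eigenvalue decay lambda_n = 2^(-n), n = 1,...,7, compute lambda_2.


The eigenvalue formula gives lambda_2 = 1/2^2
= 1/4
= 0.2500

0.2500


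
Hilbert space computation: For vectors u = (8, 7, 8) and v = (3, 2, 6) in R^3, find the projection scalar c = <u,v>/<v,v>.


Computing <u,v> = 8*3 + 7*2 + 8*6 = 86
Computing <v,v> = 3^2 + 2^2 + 6^2 = 49
Projection coefficient = 86/49 = 1.7551

1.7551


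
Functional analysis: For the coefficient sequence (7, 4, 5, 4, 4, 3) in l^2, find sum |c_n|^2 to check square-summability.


sum |c_n|^2 = 7^2 + 4^2 + 5^2 + 4^2 + 4^2 + 3^2
= 49 + 16 + 25 + 16 + 16 + 9
= 131

131


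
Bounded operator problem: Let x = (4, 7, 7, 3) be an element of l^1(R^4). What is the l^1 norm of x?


The l^1 norm equals the sum of absolute values of all components.
||x||_1 = 4 + 7 + 7 + 3
= 21

21.0000


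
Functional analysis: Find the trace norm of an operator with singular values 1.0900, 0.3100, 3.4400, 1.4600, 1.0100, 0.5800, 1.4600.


The nuclear norm is the sum of all singular values.
||T||_1 = 1.0900 + 0.3100 + 3.4400 + 1.4600 + 1.0100 + 0.5800 + 1.4600
= 9.3500

9.3500


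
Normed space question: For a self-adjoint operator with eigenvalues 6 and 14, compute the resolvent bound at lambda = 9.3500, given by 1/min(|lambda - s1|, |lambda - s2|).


dist(9.3500, {6, 14}) = min(|9.3500 - 6|, |9.3500 - 14|)
= min(3.3500, 4.6500) = 3.3500
Resolvent bound = 1/3.3500 = 0.2985

0.2985


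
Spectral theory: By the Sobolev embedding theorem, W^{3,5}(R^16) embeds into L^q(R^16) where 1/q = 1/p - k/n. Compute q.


Using the Sobolev embedding formula: 1/q = 1/p - k/n
1/q = 1/5 - 3/16 = 1/80
q = 1/(1/80) = 80

80.0000


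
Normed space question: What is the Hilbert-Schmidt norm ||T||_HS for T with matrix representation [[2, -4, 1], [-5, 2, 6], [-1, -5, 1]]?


The Hilbert-Schmidt norm is sqrt(sum of squares of all entries).
Sum of squares = 2^2 + (-4)^2 + 1^2 + (-5)^2 + 2^2 + 6^2 + (-1)^2 + (-5)^2 + 1^2
= 4 + 16 + 1 + 25 + 4 + 36 + 1 + 25 + 1 = 113
||T||_HS = sqrt(113) = 10.6301

10.6301


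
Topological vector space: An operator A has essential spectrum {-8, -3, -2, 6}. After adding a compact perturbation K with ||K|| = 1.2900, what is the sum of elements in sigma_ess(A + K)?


By Weyl's theorem, the essential spectrum is invariant under compact perturbations.
sigma_ess(A + K) = sigma_ess(A) = {-8, -3, -2, 6}
Sum = -8 + -3 + -2 + 6 = -7

-7


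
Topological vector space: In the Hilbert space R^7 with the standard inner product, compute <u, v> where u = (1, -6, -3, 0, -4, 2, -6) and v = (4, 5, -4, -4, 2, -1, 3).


Computing the standard inner product <u, v> = sum u_i * v_i
= 1*4 + -6*5 + -3*-4 + 0*-4 + -4*2 + 2*-1 + -6*3
= 4 + -30 + 12 + 0 + -8 + -2 + -18
= -42

-42


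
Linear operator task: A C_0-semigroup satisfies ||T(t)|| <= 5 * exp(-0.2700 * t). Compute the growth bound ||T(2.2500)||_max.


||T(2.2500)|| <= 5 * exp(-0.2700 * 2.2500)
= 5 * exp(-0.6075)
= 5 * 0.5447
= 2.7236

2.7236


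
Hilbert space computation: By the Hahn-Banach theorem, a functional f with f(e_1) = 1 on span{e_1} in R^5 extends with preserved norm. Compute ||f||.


The norm of f is given by ||f|| = sup_{||x||=1} |f(x)|.
On span{e_1}, ||e_1|| = 1, so ||f|| = |f(e_1)| / ||e_1||
= |1| / 1 = 1.0000

1.0000


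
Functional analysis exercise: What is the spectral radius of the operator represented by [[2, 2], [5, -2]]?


For a 2x2 matrix, eigenvalues satisfy lambda^2 - (trace)*lambda + det = 0
trace = 2 + -2 = 0
det = 2*-2 - 2*5 = -14
discriminant = 0^2 - 4*(-14) = 56
spectral radius = max |eigenvalue| = 3.7417

3.7417


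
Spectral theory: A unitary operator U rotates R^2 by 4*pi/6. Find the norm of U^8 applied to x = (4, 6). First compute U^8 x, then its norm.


U is a rotation by theta = 4*pi/6
U^8 = rotation by 8*theta = 32*pi/6 = 8*pi/6 (mod 2*pi)
cos(8*pi/6) = -0.5000, sin(8*pi/6) = -0.8660
U^8 x = (-0.5000 * 4 - -0.8660 * 6, -0.8660 * 4 + -0.5000 * 6)
= (3.1962, -6.4641)
||U^8 x|| = sqrt(3.1962^2 + (-6.4641)^2) = sqrt(52.0000) = 7.2111

7.2111


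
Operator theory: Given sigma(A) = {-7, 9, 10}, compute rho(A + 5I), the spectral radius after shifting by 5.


Spectrum of A + 5I = {-2, 14, 15}
Spectral radius = max |lambda| over the shifted spectrum
= max(2, 14, 15) = 15

15


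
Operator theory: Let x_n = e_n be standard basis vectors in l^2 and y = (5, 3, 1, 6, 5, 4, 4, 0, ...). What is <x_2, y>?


x_2 = e_2 is the standard basis vector with 1 in position 2.
<x_2, y> = y_2 = 3
As n -> infinity, <x_n, y> -> 0, confirming weak convergence of (x_n) to 0.

3


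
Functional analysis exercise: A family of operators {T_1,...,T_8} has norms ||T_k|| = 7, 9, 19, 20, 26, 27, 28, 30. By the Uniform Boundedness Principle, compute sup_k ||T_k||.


By the Uniform Boundedness Principle, the supremum of norms is finite.
sup_k ||T_k|| = max(7, 9, 19, 20, 26, 27, 28, 30) = 30

30


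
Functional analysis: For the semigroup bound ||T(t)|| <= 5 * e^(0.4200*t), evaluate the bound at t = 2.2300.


||T(2.2300)|| <= 5 * exp(0.4200 * 2.2300)
= 5 * exp(0.9366)
= 5 * 2.5513
= 12.7565

12.7565
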